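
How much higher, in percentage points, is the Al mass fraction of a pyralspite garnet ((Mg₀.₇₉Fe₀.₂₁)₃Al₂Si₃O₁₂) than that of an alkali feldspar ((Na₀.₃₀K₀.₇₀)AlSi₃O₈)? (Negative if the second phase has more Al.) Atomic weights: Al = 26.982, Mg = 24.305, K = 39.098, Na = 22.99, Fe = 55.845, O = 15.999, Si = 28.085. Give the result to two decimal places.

M((Mg₀.₇₉Fe₀.₂₁)₃Al₂Si₃O₁₂) = 422.992 g/mol, so wt% Al = 53.964/422.992 × 100 = 12.76%.
M((Na₀.₃₀K₀.₇₀)AlSi₃O₈) = 273.495 g/mol, so wt% Al = 26.982/273.495 × 100 = 9.87%.
12.76 − 9.87 = 2.89 pp.

2.89 percentage points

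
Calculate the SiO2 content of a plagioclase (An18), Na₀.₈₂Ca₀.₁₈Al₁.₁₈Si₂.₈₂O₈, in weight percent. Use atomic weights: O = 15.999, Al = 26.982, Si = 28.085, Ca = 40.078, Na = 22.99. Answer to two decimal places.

63.91 wt%

M(Na₀.₈₂Ca₀.₁₈Al₁.₁₈Si₂.₈₂O₈) = 265.096 g/mol; M(SiO2) = 60.083 g/mol.
Moles SiO2 per formula unit = 2.82 Si ÷ 1 = 2.8200.
SiO2 fraction = (2.8200 × 60.083) / 265.096 = 169.434/265.096 = 0.6391.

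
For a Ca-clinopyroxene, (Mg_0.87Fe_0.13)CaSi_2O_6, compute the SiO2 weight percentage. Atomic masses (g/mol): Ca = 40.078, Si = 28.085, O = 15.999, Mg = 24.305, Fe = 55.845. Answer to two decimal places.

Formula mass = 220.647 g/mol.
2 Si → 2.0000 mol SiO2 per formula unit; M(SiO2) = 60.083, so SiO2 mass = 120.166 g.
120.166/220.647 × 100 = 54.46 wt%.

54.46 wt%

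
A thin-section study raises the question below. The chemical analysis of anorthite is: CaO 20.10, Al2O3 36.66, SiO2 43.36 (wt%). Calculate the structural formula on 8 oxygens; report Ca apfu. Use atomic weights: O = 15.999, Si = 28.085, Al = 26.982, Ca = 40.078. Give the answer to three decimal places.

0.996 Ca apfu

CaO (M=56.077): mol = 0.35844; Ca = 0.35844, O = 0.35844.
Al2O3 (M=101.961): mol = 0.35955; Al = 0.71910, O = 1.07865.
SiO2 (M=60.083): mol = 0.72167; Si = 0.72167, O = 1.44334.
ΣO = 2.88043; factor = 8/ΣO = 2.77736.
Ca apfu = 0.35844 × 2.77736 = 0.996.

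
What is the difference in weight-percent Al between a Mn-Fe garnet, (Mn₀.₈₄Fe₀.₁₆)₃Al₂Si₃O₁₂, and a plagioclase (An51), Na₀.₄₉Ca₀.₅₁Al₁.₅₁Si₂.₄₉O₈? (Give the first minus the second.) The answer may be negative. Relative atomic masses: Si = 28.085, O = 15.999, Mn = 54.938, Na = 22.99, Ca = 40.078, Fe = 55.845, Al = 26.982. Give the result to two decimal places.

-4.18 percentage points

Al in (Mn₀.₈₄Fe₀.₁₆)₃Al₂Si₃O₁₂: molar mass 495.456 g/mol; 2×26.982 = 53.964 g → 10.89 wt%.
Al in Na₀.₄₉Ca₀.₅₁Al₁.₅₁Si₂.₄₉O₈: molar mass 270.371 g/mol; 1.51×26.982 = 40.743 g → 15.07 wt%.
Difference = 10.89 − 15.07 = -4.18 percentage points.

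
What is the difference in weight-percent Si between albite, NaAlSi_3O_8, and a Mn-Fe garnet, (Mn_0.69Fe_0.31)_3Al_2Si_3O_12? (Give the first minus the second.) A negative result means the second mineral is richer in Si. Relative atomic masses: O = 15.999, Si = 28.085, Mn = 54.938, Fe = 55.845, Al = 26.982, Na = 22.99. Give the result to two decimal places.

15.14 percentage points

M(NaAlSi_3O_8) = 262.219 g/mol, so wt% Si = 84.255/262.219 × 100 = 32.13%.
M((Mn_0.69Fe_0.31)_3Al_2Si_3O_12) = 495.865 g/mol, so wt% Si = 84.255/495.865 × 100 = 16.99%.
32.13 − 16.99 = 15.14 pp.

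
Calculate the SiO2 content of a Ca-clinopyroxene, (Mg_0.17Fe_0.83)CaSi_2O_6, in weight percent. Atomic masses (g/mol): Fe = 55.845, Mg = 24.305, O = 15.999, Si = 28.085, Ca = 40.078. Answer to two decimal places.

Molar mass of (Mg_0.17Fe_0.83)CaSi_2O_6 = 0.17·24.305 + 0.83·55.845 + 1·40.078 + 2·28.085 + 6·15.999 = 242.725 g/mol.
Each formula unit contains 2 Si, equivalent to 2/1 = 2.0000 mol SiO2.
M(SiO2) = 1×28.085 + 2×15.999 = 60.083 g/mol.
Mass of SiO2 per formula unit = 2.0000 × 60.083 = 120.166 g.
SiO2 wt% = 120.166 / 242.725 × 100 = 49.51%.

49.51 wt%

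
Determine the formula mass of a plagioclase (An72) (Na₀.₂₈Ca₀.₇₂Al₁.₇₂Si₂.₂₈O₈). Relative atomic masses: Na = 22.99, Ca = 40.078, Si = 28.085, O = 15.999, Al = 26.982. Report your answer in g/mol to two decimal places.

273.73 g/mol

M = 0.28·22.99 + 0.72·40.078 + 1.72·26.982 + 2.28·28.085 + 8·15.999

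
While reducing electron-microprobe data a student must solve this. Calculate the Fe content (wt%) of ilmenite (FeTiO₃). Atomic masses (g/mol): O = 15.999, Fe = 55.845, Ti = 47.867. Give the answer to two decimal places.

36.81 wt%

Formula mass = 1×55.845 + 1×47.867 + 3×15.999 = 151.709 g/mol, of which 55.845 g is Fe.
So Fe makes up 55.845/151.709 = 0.3681 of the mass, i.e. 36.81%.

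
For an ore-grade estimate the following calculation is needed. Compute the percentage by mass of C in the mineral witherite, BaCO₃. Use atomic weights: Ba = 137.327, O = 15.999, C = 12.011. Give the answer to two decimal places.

Molar mass of BaCO₃: 1*137.327 + 1*12.011 + 3*15.999 = 197.335 g/mol.
Mass of C per formula unit: 1 × 12.011 = 12.011 g.
Weight fraction C = 12.011 / 197.335 = 0.0609.

6.09 weight percent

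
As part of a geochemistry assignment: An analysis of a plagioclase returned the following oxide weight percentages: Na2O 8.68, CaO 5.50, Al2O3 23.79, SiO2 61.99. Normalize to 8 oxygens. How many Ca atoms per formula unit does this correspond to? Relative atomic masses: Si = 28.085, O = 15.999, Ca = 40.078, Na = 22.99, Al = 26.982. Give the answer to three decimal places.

0.261 Ca apfu

Na2O: 8.68/61.979 = 0.14005 mol → 0.28010 mol Na, 0.14005 mol O.
CaO: 5.50/56.077 = 0.09808 mol → 0.09808 mol Ca, 0.09808 mol O.
Al2O3: 23.79/101.961 = 0.23332 mol → 0.46664 mol Al, 0.69996 mol O.
SiO2: 61.99/60.083 = 1.03174 mol → 1.03174 mol Si, 2.06348 mol O.
Total oxygen = 3.00157 mol. Normalization factor = 8/3.00157 = 2.66527.
Ca per 8 O = 0.09808 × 2.66527 = 0.261.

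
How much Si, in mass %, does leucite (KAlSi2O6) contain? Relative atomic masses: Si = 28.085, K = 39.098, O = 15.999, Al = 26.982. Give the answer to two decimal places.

Formula mass = 1·39.098 + 1·26.982 + 2·28.085 + 6·15.999 = 218.244 g/mol, of which 56.170 g is Si.
So Si makes up 56.170/218.244 = 0.2574 of the mass, i.e. 25.74%.

25.74 mass %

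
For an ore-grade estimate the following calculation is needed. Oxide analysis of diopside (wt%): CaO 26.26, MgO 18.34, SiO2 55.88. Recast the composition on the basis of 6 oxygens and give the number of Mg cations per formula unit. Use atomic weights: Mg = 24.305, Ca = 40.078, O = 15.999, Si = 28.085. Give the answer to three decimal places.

0.981 Mg apfu

CaO (M=56.077): mol = 0.46828; Ca = 0.46828, O = 0.46828.
MgO (M=40.304): mol = 0.45504; Mg = 0.45504, O = 0.45504.
SiO2 (M=60.083): mol = 0.93005; Si = 0.93005, O = 1.86010.
ΣO = 2.78342; factor = 6/ΣO = 2.15562.
Mg apfu = 0.45504 × 2.15562 = 0.981.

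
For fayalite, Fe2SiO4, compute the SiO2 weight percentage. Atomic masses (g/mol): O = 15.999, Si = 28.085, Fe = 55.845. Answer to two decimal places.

Molar mass of Fe2SiO4 = 2·55.845 + 1·28.085 + 4·15.999 = 203.771 g/mol.
Each formula unit contains 1 Si, equivalent to 1/1 = 1.0000 mol SiO2.
M(SiO2) = 1×28.085 + 2×15.999 = 60.083 g/mol.
Mass of SiO2 per formula unit = 1.0000 × 60.083 = 60.083 g.
SiO2 wt% = 60.083 / 203.771 × 100 = 29.49%.

29.49 wt%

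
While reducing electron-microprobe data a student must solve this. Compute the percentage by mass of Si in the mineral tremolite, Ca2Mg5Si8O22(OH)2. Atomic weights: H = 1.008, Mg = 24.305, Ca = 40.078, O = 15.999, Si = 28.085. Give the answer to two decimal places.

M(Ca2Mg5Si8O22(OH)2) = 812.353 g/mol.
Si contributes 8 × 28.085 = 224.680 g per mole.
224.680/812.353 = 0.2766 → 27.66%.

27.66 wt%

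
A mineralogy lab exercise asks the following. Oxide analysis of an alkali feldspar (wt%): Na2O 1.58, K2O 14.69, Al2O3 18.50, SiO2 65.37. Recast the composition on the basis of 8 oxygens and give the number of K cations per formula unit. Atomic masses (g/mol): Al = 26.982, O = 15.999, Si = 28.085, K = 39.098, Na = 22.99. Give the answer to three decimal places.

0.860 K apfu

1.58 wt% Na2O ÷ 61.979 g/mol = 0.02549 mol, giving 0.05098 Na and 0.02549 O.
14.69 wt% K2O ÷ 94.195 g/mol = 0.15595 mol, giving 0.31190 K and 0.15595 O.
18.50 wt% Al2O3 ÷ 101.961 g/mol = 0.18144 mol, giving 0.36288 Al and 0.54432 O.
65.37 wt% SiO2 ÷ 60.083 g/mol = 1.08799 mol, giving 1.08799 Si and 2.17598 O.
Oxygen sums to 2.90174; scaling by 8/2.90174 = 2.75697 puts the formula on 8 O.
K: 0.31190 × 2.75697 = 0.860 atoms per formula unit.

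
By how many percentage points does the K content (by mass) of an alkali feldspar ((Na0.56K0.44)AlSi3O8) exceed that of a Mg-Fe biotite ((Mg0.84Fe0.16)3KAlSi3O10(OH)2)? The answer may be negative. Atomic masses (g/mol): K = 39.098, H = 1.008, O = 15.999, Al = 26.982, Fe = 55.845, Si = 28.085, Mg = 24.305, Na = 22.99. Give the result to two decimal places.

-2.65 percentage points

M((Na0.56K0.44)AlSi3O8) = 269.307 g/mol, so wt% K = 17.203/269.307 × 100 = 6.39%.
M((Mg0.84Fe0.16)3KAlSi3O10(OH)2) = 432.393 g/mol, so wt% K = 39.098/432.393 × 100 = 9.04%.
6.39 − 9.04 = -2.65 pp.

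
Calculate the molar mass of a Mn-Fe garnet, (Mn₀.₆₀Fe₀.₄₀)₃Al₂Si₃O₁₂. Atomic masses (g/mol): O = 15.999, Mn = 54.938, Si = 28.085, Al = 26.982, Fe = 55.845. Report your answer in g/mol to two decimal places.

M = 1.80*54.938 + 1.20*55.845 + 2*26.982 + 3*28.085 + 12*15.999

496.11 g/mol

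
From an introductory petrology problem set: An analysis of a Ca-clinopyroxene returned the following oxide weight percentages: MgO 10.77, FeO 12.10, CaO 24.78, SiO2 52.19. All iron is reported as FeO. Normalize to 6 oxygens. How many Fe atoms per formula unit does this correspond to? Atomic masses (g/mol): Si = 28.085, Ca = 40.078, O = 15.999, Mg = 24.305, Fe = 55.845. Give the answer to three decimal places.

MgO (M=40.304): mol = 0.26722; Mg = 0.26722, O = 0.26722.
FeO (M=71.844): mol = 0.16842; Fe = 0.16842, O = 0.16842.
CaO (M=56.077): mol = 0.44189; Ca = 0.44189, O = 0.44189.
SiO2 (M=60.083): mol = 0.86863; Si = 0.86863, O = 1.73726.
ΣO = 2.61479; factor = 6/ΣO = 2.29464.
Fe apfu = 0.16842 × 2.29464 = 0.386.

0.386 Fe apfu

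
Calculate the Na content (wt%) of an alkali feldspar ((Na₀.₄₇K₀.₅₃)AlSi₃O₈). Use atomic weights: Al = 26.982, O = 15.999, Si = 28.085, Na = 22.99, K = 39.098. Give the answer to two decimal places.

M((Na₀.₄₇K₀.₅₃)AlSi₃O₈) = 270.756 g/mol.
Na contributes 0.47 × 22.99 = 10.805 g per mole.
10.805/270.756 = 0.0399 → 3.99%.

3.99 wt%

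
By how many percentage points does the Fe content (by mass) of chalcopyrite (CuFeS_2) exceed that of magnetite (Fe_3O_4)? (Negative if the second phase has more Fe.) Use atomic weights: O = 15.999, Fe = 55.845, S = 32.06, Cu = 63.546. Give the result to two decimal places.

Fe in CuFeS_2: molar mass 183.511 g/mol; 1×55.845 = 55.845 g → 30.43 wt%.
Fe in Fe_3O_4: molar mass 231.531 g/mol; 3×55.845 = 167.535 g → 72.36 wt%.
Difference = 30.43 − 72.36 = -41.93 percentage points.

-41.93 percentage points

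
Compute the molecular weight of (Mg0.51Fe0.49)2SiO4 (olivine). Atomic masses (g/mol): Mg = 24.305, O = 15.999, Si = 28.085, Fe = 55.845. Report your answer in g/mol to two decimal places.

The formula mass is the sum 1.02×24.305 + 0.98×55.845 + 1×28.085 + 4×15.999.

171.60 g/mol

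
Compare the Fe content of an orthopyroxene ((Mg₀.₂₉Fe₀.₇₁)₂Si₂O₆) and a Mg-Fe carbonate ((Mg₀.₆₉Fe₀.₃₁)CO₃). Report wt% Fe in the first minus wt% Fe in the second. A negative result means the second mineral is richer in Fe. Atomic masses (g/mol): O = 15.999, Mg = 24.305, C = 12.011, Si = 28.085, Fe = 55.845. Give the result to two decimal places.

First mineral: 79.300 g Fe in 245.561 g formula = 32.29 wt% Fe.
Second mineral: 17.312 g Fe in 94.090 g formula = 18.40 wt% Fe.
32.29% − 18.40% gives a difference of 13.89 percentage points.

13.89 percentage points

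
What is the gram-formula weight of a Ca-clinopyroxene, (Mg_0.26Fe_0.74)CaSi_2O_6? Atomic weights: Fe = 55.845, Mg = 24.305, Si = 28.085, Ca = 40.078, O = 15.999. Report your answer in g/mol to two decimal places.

The formula mass is the sum 0.26·24.305 + 0.74·55.845 + 1·40.078 + 2·28.085 + 6·15.999.

239.89 g/mol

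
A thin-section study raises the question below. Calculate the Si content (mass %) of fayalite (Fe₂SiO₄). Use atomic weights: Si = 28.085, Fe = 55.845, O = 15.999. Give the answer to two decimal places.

13.78 mass %

Molar mass of Fe₂SiO₄: 2·55.845 + 1·28.085 + 4·15.999 = 203.771 g/mol.
Mass of Si per formula unit: 1 × 28.085 = 28.085 g.
Weight fraction Si = 28.085 / 203.771 = 0.1378.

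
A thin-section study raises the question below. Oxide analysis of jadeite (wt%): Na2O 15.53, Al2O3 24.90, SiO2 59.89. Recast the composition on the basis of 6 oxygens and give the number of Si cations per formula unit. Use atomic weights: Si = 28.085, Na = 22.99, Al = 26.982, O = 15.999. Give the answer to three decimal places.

15.53 wt% Na2O ÷ 61.979 g/mol = 0.25057 mol, giving 0.50114 Na and 0.25057 O.
24.90 wt% Al2O3 ÷ 101.961 g/mol = 0.24421 mol, giving 0.48842 Al and 0.73263 O.
59.89 wt% SiO2 ÷ 60.083 g/mol = 0.99679 mol, giving 0.99679 Si and 1.99358 O.
Oxygen sums to 2.97678; scaling by 6/2.97678 = 2.01560 puts the formula on 6 O.
Si: 0.99679 × 2.01560 = 2.009 atoms per formula unit.

2.009 Si apfu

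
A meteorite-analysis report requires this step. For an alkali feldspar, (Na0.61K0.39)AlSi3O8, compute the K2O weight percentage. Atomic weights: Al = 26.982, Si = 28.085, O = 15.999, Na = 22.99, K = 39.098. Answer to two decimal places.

6.84 wt%

Formula mass = 268.501 g/mol.
0.39 K → 0.1950 mol K2O per formula unit; M(K2O) = 94.195, so K2O mass = 18.368 g.
18.368/268.501 × 100 = 6.84 wt%.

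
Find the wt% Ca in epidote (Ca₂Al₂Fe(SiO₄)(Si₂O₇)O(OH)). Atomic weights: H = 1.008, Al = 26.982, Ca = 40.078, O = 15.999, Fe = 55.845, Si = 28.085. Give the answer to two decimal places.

M(Ca₂Al₂Fe(SiO₄)(Si₂O₇)O(OH)) = 483.215 g/mol.
Ca contributes 2 × 40.078 = 80.156 g per mole.
80.156/483.215 = 0.1659 → 16.59%.

16.59 mass %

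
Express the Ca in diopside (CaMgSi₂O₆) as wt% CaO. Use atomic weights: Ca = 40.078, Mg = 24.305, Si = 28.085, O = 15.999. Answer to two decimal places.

Molar mass of CaMgSi₂O₆ = 1*40.078 + 1*24.305 + 2*28.085 + 6*15.999 = 216.547 g/mol.
Each formula unit contains 1 Ca, equivalent to 1/1 = 1.0000 mol CaO.
M(CaO) = 1×40.078 + 1×15.999 = 56.077 g/mol.
Mass of CaO per formula unit = 1.0000 × 56.077 = 56.077 g.
CaO wt% = 56.077 / 216.547 × 100 = 25.90%.

25.90 wt%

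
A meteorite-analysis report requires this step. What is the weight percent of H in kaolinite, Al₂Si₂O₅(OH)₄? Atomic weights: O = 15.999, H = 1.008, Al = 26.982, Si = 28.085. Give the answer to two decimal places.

Formula mass = 2*26.982 + 2*28.085 + 9*15.999 + 4*1.008 = 258.157 g/mol, of which 4.032 g is H.
So H makes up 4.032/258.157 = 0.0156 of the mass, i.e. 1.56%.

1.56 wt%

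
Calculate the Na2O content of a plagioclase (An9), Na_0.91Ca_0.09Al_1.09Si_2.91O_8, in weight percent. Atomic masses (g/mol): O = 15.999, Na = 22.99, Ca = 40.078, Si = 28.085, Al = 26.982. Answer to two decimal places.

Molar mass of Na_0.91Ca_0.09Al_1.09Si_2.91O_8 = 0.91×22.99 + 0.09×40.078 + 1.09×26.982 + 2.91×28.085 + 8×15.999 = 263.658 g/mol.
Each formula unit contains 0.91 Na, equivalent to 0.91/2 = 0.4550 mol Na2O.
M(Na2O) = 2×22.99 + 1×15.999 = 61.979 g/mol.
Mass of Na2O per formula unit = 0.4550 × 61.979 = 28.200 g.
Na2O wt% = 28.200 / 263.658 × 100 = 10.70%.

10.70 wt%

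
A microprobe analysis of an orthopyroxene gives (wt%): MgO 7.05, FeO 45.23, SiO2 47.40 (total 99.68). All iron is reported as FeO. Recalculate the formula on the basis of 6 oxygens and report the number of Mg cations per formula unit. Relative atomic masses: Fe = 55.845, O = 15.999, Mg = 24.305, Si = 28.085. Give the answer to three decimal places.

MgO: 7.05/40.304 = 0.17492 mol → 0.17492 mol Mg, 0.17492 mol O.
FeO: 45.23/71.844 = 0.62956 mol → 0.62956 mol Fe, 0.62956 mol O.
SiO2: 47.40/60.083 = 0.78891 mol → 0.78891 mol Si, 1.57782 mol O.
Total oxygen = 2.38230 mol. Normalization factor = 6/2.38230 = 2.51857.
Mg per 6 O = 0.17492 × 2.51857 = 0.441.

0.441 Mg apfu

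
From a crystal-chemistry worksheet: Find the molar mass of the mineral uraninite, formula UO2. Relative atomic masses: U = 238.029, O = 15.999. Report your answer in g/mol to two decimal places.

270.03 g/mol

The formula mass is the sum 1(238.029) + 2(15.999).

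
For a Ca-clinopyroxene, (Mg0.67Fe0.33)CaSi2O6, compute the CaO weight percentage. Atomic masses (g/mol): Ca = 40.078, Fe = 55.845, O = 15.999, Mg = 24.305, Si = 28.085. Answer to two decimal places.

24.71 wt%

M((Mg0.67Fe0.33)CaSi2O6) = 226.955 g/mol; M(CaO) = 56.077 g/mol.
Moles CaO per formula unit = 1 Ca ÷ 1 = 1.0000.
CaO fraction = (1.0000 × 56.077) / 226.955 = 56.077/226.955 = 0.2471.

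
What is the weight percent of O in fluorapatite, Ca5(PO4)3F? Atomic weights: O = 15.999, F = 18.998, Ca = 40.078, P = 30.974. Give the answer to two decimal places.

38.07 wt%

Molar mass of Ca5(PO4)3F: 5*40.078 + 3*30.974 + 12*15.999 + 1*18.998 = 504.298 g/mol.
Mass of O per formula unit: 12 × 15.999 = 191.988 g.
Weight fraction O = 191.988 / 504.298 = 0.3807.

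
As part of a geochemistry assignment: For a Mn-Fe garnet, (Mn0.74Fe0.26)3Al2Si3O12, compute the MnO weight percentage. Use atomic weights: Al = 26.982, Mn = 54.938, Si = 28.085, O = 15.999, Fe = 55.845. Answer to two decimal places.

31.77 wt%

Formula mass = 495.728 g/mol.
2.22 Mn → 2.2200 mol MnO per formula unit; M(MnO) = 70.937, so MnO mass = 157.480 g.
157.480/495.728 × 100 = 31.77 wt%.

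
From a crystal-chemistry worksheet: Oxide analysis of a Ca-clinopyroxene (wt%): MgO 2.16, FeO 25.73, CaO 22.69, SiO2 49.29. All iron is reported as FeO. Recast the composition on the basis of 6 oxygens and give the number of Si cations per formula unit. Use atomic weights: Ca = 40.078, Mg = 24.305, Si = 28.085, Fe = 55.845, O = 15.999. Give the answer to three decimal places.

2.003 Si apfu

2.16 wt% MgO ÷ 40.304 g/mol = 0.05359 mol, giving 0.05359 Mg and 0.05359 O.
25.73 wt% FeO ÷ 71.844 g/mol = 0.35814 mol, giving 0.35814 Fe and 0.35814 O.
22.69 wt% CaO ÷ 56.077 g/mol = 0.40462 mol, giving 0.40462 Ca and 0.40462 O.
49.29 wt% SiO2 ÷ 60.083 g/mol = 0.82037 mol, giving 0.82037 Si and 1.64074 O.
Oxygen sums to 2.45709; scaling by 6/2.45709 = 2.44191 puts the formula on 6 O.
Si: 0.82037 × 2.44191 = 2.003 atoms per formula unit.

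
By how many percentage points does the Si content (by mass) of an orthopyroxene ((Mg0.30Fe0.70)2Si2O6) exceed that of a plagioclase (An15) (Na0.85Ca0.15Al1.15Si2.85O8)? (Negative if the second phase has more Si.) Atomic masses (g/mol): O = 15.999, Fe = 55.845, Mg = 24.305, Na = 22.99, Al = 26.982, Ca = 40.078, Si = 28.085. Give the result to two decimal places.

-7.32 percentage points

M((Mg0.30Fe0.70)2Si2O6) = 244.930 g/mol, so wt% Si = 56.170/244.930 × 100 = 22.93%.
M(Na0.85Ca0.15Al1.15Si2.85O8) = 264.617 g/mol, so wt% Si = 80.042/264.617 × 100 = 30.25%.
22.93 − 30.25 = -7.32 pp.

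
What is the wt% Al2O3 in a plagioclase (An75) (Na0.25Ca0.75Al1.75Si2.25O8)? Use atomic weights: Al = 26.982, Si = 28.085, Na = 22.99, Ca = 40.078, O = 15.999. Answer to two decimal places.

Formula mass = 274.208 g/mol.
1.75 Al → 0.8750 mol Al2O3 per formula unit; M(Al2O3) = 101.961, so Al2O3 mass = 89.216 g.
89.216/274.208 × 100 = 32.54 wt%.

32.54 wt%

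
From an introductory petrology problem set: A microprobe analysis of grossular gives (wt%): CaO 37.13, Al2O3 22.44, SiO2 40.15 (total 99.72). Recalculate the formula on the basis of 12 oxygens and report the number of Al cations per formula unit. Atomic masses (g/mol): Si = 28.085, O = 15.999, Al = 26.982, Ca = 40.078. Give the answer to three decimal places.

1.987 Al apfu

CaO (M=56.077): mol = 0.66213; Ca = 0.66213, O = 0.66213.
Al2O3 (M=101.961): mol = 0.22008; Al = 0.44016, O = 0.66024.
SiO2 (M=60.083): mol = 0.66824; Si = 0.66824, O = 1.33648.
ΣO = 2.65885; factor = 12/ΣO = 4.51323.
Al apfu = 0.44016 × 4.51323 = 1.987.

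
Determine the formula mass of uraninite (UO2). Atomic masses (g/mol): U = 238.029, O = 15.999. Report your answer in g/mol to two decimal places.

270.03 g/mol

The formula mass is the sum 1×238.029 + 2×15.999.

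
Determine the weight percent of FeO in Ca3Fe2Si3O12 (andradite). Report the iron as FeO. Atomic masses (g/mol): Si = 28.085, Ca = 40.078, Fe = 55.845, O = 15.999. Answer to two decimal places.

M(Ca3Fe2Si3O12) = 508.167 g/mol; M(FeO) = 71.844 g/mol.
Moles FeO per formula unit = 2 Fe ÷ 1 = 2.0000.
FeO fraction = (2.0000 × 71.844) / 508.167 = 143.688/508.167 = 0.2828.

28.28 wt%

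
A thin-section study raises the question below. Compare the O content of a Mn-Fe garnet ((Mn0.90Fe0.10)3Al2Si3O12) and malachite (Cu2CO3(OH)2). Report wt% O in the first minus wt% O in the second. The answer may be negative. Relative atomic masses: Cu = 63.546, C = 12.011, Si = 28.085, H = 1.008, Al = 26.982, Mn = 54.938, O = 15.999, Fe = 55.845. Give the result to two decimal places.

M((Mn0.90Fe0.10)3Al2Si3O12) = 495.293 g/mol, so wt% O = 191.988/495.293 × 100 = 38.76%.
M(Cu2CO3(OH)2) = 221.114 g/mol, so wt% O = 79.995/221.114 × 100 = 36.18%.
38.76 − 36.18 = 2.58 pp.

2.58 percentage points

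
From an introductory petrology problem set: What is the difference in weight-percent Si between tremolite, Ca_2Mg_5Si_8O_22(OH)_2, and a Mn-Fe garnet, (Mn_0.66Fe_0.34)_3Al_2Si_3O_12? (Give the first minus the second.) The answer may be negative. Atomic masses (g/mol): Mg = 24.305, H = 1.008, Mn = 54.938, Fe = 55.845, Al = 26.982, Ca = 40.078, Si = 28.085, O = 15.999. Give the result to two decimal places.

10.67 percentage points

First mineral: 224.680 g Si in 812.353 g formula = 27.66 wt% Si.
Second mineral: 84.255 g Si in 495.946 g formula = 16.99 wt% Si.
27.66% − 16.99% gives a difference of 10.67 percentage points.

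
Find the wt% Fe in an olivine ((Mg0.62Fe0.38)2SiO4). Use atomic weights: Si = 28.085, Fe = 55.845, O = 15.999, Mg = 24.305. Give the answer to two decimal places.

Formula mass = 1.24*24.305 + 0.76*55.845 + 1*28.085 + 4*15.999 = 164.661 g/mol, of which 42.442 g is Fe.
So Fe makes up 42.442/164.661 = 0.2578 of the mass, i.e. 25.78%.

25.78 weight percent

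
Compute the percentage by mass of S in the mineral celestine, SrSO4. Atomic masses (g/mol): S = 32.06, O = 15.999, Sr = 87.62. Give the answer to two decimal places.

Formula mass = 1·87.62 + 1·32.06 + 4·15.999 = 183.676 g/mol, of which 32.060 g is S.
So S makes up 32.060/183.676 = 0.1745 of the mass, i.e. 17.45%.

17.45 wt%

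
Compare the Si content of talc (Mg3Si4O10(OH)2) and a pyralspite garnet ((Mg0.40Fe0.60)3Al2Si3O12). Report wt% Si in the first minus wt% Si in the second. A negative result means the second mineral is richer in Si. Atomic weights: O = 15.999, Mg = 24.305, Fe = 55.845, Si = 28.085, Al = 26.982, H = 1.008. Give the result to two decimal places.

11.30 percentage points

First mineral: 112.340 g Si in 379.259 g formula = 29.62 wt% Si.
Second mineral: 84.255 g Si in 459.894 g formula = 18.32 wt% Si.
29.62% − 18.32% gives a difference of 11.30 percentage points.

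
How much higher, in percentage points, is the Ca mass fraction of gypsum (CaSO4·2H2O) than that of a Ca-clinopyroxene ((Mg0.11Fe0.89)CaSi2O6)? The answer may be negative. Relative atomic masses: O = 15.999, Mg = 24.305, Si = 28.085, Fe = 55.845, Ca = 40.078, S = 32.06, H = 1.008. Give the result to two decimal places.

6.90 percentage points

M(CaSO4·2H2O) = 172.164 g/mol, so wt% Ca = 40.078/172.164 × 100 = 23.28%.
M((Mg0.11Fe0.89)CaSi2O6) = 244.618 g/mol, so wt% Ca = 40.078/244.618 × 100 = 16.38%.
23.28 − 16.38 = 6.90 pp.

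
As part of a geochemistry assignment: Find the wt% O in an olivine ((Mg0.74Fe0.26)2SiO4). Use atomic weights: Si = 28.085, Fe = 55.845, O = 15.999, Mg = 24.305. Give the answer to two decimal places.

40.74 wt%

Molar mass of (Mg0.74Fe0.26)2SiO4: 1.48×24.305 + 0.52×55.845 + 1×28.085 + 4×15.999 = 157.092 g/mol.
Mass of O per formula unit: 4 × 15.999 = 63.996 g.
Weight fraction O = 63.996 / 157.092 = 0.4074.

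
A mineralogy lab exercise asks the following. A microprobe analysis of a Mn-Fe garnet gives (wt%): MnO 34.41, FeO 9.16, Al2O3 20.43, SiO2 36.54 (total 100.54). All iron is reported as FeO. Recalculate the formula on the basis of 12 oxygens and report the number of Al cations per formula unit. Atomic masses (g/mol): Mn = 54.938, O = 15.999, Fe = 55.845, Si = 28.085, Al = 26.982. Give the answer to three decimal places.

1.979 Al apfu

MnO (M=70.937): mol = 0.48508; Mn = 0.48508, O = 0.48508.
FeO (M=71.844): mol = 0.12750; Fe = 0.12750, O = 0.12750.
Al2O3 (M=101.961): mol = 0.20037; Al = 0.40074, O = 0.60111.
SiO2 (M=60.083): mol = 0.60816; Si = 0.60816, O = 1.21632.
ΣO = 2.43001; factor = 12/ΣO = 4.93825.
Al apfu = 0.40074 × 4.93825 = 1.979.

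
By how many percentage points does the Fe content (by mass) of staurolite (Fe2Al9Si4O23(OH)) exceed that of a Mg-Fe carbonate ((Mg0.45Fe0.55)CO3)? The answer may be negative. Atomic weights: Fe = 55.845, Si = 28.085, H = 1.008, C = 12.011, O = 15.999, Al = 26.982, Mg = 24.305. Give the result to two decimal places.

M(Fe2Al9Si4O23(OH)) = 851.852 g/mol, so wt% Fe = 111.690/851.852 × 100 = 13.11%.
M((Mg0.45Fe0.55)CO3) = 101.660 g/mol, so wt% Fe = 30.715/101.660 × 100 = 30.21%.
13.11 − 30.21 = -17.10 pp.

-17.10 percentage points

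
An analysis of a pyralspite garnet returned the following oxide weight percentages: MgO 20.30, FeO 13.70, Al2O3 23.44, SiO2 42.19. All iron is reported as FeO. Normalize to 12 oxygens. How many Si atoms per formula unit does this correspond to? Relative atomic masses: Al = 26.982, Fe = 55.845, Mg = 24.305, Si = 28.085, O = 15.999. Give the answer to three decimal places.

3.022 Si apfu

MgO (M=40.304): mol = 0.50367; Mg = 0.50367, O = 0.50367.
FeO (M=71.844): mol = 0.19069; Fe = 0.19069, O = 0.19069.
Al2O3 (M=101.961): mol = 0.22989; Al = 0.45978, O = 0.68967.
SiO2 (M=60.083): mol = 0.70220; Si = 0.70220, O = 1.40440.
ΣO = 2.78843; factor = 12/ΣO = 4.30350.
Si apfu = 0.70220 × 4.30350 = 3.022.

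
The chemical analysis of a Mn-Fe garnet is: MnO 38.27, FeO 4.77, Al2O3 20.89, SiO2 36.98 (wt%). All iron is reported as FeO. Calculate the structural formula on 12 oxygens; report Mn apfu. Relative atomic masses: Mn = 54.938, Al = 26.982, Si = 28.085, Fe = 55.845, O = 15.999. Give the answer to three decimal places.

MnO (M=70.937): mol = 0.53949; Mn = 0.53949, O = 0.53949.
FeO (M=71.844): mol = 0.06639; Fe = 0.06639, O = 0.06639.
Al2O3 (M=101.961): mol = 0.20488; Al = 0.40976, O = 0.61464.
SiO2 (M=60.083): mol = 0.61548; Si = 0.61548, O = 1.23096.
ΣO = 2.45148; factor = 12/ΣO = 4.89500.
Mn apfu = 0.53949 × 4.89500 = 2.641.

2.641 Mn apfu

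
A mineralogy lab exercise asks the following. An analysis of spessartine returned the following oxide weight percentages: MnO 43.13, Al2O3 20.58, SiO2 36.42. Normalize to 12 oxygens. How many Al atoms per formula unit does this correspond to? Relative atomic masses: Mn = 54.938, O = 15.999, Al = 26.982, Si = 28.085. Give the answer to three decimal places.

MnO (M=70.937): mol = 0.60800; Mn = 0.60800, O = 0.60800.
Al2O3 (M=101.961): mol = 0.20184; Al = 0.40368, O = 0.60552.
SiO2 (M=60.083): mol = 0.60616; Si = 0.60616, O = 1.21232.
ΣO = 2.42584; factor = 12/ΣO = 4.94674.
Al apfu = 0.40368 × 4.94674 = 1.997.

1.997 Al apfu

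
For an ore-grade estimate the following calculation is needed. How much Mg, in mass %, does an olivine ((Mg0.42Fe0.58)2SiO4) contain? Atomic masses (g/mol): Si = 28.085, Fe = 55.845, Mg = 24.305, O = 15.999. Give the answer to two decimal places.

M((Mg0.42Fe0.58)2SiO4) = 177.277 g/mol.
Mg contributes 0.84 × 24.305 = 20.416 g per mole.
20.416/177.277 = 0.1152 → 11.52%.

11.52 mass %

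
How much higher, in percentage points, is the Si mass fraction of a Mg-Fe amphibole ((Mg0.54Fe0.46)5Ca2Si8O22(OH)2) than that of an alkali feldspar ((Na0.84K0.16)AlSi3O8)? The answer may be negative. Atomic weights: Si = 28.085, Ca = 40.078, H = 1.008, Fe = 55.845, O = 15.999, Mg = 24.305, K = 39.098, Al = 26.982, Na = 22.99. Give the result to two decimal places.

-6.43 percentage points

Si in (Mg0.54Fe0.46)5Ca2Si8O22(OH)2: molar mass 884.895 g/mol; 8×28.085 = 224.680 g → 25.39 wt%.
Si in (Na0.84K0.16)AlSi3O8: molar mass 264.796 g/mol; 3×28.085 = 84.255 g → 31.82 wt%.
Difference = 25.39 − 31.82 = -6.43 percentage points.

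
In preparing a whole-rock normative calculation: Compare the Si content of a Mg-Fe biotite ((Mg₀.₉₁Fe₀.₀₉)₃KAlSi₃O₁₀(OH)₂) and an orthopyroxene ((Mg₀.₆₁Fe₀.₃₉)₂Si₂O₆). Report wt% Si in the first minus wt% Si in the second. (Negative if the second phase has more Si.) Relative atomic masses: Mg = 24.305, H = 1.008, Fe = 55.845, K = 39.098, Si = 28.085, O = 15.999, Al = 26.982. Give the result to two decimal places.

-5.13 percentage points

M((Mg₀.₉₁Fe₀.₀₉)₃KAlSi₃O₁₀(OH)₂) = 425.770 g/mol, so wt% Si = 84.255/425.770 × 100 = 19.79%.
M((Mg₀.₆₁Fe₀.₃₉)₂Si₂O₆) = 225.375 g/mol, so wt% Si = 56.170/225.375 × 100 = 24.92%.
19.79 − 24.92 = -5.13 pp.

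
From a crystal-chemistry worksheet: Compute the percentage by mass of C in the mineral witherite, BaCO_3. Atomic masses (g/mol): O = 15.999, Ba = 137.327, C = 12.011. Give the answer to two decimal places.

6.09 weight percent

M(BaCO_3) = 197.335 g/mol.
C contributes 1 × 12.011 = 12.011 g per mole.
12.011/197.335 = 0.0609 → 6.09%.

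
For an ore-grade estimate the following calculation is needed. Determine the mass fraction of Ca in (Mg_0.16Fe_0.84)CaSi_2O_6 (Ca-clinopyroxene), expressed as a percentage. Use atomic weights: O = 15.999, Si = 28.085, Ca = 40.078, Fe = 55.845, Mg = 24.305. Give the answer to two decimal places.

16.49 mass %

Formula mass = 0.16×24.305 + 0.84×55.845 + 1×40.078 + 2×28.085 + 6×15.999 = 243.041 g/mol, of which 40.078 g is Ca.
So Ca makes up 40.078/243.041 = 0.1649 of the mass, i.e. 16.49%.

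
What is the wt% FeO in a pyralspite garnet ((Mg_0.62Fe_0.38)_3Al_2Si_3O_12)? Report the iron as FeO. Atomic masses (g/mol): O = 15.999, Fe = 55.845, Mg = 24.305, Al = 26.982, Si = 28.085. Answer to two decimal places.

M((Mg_0.62Fe_0.38)_3Al_2Si_3O_12) = 439.078 g/mol; M(FeO) = 71.844 g/mol.
Moles FeO per formula unit = 1.14 Fe ÷ 1 = 1.1400.
FeO fraction = (1.1400 × 71.844) / 439.078 = 81.902/439.078 = 0.1865.

18.65 wt%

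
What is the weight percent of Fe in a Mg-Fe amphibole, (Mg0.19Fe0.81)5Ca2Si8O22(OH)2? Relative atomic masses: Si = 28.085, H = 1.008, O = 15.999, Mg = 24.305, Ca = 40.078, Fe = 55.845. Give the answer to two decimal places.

24.06 mass %

Molar mass of (Mg0.19Fe0.81)5Ca2Si8O22(OH)2: 0.95×24.305 + 4.05×55.845 + 2×40.078 + 8×28.085 + 24×15.999 + 2×1.008 = 940.090 g/mol.
Mass of Fe per formula unit: 4.05 × 55.845 = 226.172 g.
Weight fraction Fe = 226.172 / 940.090 = 0.2406.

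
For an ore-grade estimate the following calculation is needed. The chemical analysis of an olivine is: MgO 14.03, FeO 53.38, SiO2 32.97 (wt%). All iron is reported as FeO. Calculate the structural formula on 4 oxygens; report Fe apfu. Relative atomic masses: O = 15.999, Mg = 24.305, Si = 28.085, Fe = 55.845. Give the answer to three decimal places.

1.358 Fe apfu

MgO (M=40.304): mol = 0.34810; Mg = 0.34810, O = 0.34810.
FeO (M=71.844): mol = 0.74300; Fe = 0.74300, O = 0.74300.
SiO2 (M=60.083): mol = 0.54874; Si = 0.54874, O = 1.09748.
ΣO = 2.18858; factor = 4/ΣO = 1.82767.
Fe apfu = 0.74300 × 1.82767 = 1.358.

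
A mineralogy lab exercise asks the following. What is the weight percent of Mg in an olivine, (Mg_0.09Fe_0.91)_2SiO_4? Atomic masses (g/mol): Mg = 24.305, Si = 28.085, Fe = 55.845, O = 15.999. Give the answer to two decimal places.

2.21 mass %

M((Mg_0.09Fe_0.91)_2SiO_4) = 198.094 g/mol.
Mg contributes 0.18 × 24.305 = 4.375 g per mole.
4.375/198.094 = 0.0221 → 2.21%.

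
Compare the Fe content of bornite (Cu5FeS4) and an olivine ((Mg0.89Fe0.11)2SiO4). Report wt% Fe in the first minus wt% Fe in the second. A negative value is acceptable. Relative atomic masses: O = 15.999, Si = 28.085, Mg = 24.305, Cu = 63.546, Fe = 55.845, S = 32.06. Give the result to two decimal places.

M(Cu5FeS4) = 501.815 g/mol, so wt% Fe = 55.845/501.815 × 100 = 11.13%.
M((Mg0.89Fe0.11)2SiO4) = 147.630 g/mol, so wt% Fe = 12.286/147.630 × 100 = 8.32%.
11.13 − 8.32 = 2.81 pp.

2.81 percentage points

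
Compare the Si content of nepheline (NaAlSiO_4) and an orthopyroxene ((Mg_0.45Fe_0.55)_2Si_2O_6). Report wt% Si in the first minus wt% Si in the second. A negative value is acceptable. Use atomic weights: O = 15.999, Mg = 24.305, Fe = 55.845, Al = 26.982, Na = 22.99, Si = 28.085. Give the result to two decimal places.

M(NaAlSiO_4) = 142.053 g/mol, so wt% Si = 28.085/142.053 × 100 = 19.77%.
M((Mg_0.45Fe_0.55)_2Si_2O_6) = 235.468 g/mol, so wt% Si = 56.170/235.468 × 100 = 23.85%.
19.77 − 23.85 = -4.08 pp.

-4.08 percentage points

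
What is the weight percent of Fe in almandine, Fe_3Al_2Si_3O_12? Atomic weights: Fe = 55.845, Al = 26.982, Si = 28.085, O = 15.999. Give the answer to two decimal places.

Molar mass of Fe_3Al_2Si_3O_12: 3×55.845 + 2×26.982 + 3×28.085 + 12×15.999 = 497.742 g/mol.
Mass of Fe per formula unit: 3 × 55.845 = 167.535 g.
Weight fraction Fe = 167.535 / 497.742 = 0.3366.

33.66 weight percent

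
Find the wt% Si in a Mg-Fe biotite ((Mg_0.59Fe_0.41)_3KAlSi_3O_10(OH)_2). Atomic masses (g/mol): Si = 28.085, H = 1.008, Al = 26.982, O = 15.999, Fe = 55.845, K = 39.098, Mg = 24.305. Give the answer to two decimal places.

Molar mass of (Mg_0.59Fe_0.41)_3KAlSi_3O_10(OH)_2: 1.77×24.305 + 1.23×55.845 + 1×39.098 + 1×26.982 + 3×28.085 + 12×15.999 + 2×1.008 = 456.048 g/mol.
Mass of Si per formula unit: 3 × 28.085 = 84.255 g.
Weight fraction Si = 84.255 / 456.048 = 0.1848.

18.48 mass %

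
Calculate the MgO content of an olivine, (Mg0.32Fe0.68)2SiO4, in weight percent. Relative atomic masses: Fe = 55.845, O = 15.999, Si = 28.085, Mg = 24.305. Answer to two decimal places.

Formula mass = 183.585 g/mol.
0.64 Mg → 0.6400 mol MgO per formula unit; M(MgO) = 40.304, so MgO mass = 25.795 g.
25.795/183.585 × 100 = 14.05 wt%.

14.05 wt%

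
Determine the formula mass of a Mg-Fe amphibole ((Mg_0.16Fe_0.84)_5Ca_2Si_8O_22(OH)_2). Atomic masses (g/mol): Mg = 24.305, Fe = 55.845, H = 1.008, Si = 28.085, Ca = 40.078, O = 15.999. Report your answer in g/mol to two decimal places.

M = 0.80*24.305 + 4.20*55.845 + 2*40.078 + 8*28.085 + 24*15.999 + 2*1.008

944.82 g/mol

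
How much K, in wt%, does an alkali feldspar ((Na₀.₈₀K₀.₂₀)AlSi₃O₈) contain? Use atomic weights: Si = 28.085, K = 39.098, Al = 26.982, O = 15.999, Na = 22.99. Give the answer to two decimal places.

2.95 wt%

Molar mass of (Na₀.₈₀K₀.₂₀)AlSi₃O₈: 0.80·22.99 + 0.20·39.098 + 1·26.982 + 3·28.085 + 8·15.999 = 265.441 g/mol.
Mass of K per formula unit: 0.20 × 39.098 = 7.820 g.
Weight fraction K = 7.820 / 265.441 = 0.0295.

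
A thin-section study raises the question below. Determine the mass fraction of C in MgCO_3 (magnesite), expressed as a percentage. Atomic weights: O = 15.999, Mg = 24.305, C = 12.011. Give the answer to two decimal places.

Formula mass = 1*24.305 + 1*12.011 + 3*15.999 = 84.313 g/mol, of which 12.011 g is C.
So C makes up 12.011/84.313 = 0.1425 of the mass, i.e. 14.25%.

14.25 mass %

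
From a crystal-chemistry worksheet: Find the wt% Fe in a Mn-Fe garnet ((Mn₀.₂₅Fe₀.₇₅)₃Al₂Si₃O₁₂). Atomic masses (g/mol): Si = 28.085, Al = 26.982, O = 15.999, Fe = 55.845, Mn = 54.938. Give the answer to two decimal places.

25.28 mass %

Molar mass of (Mn₀.₂₅Fe₀.₇₅)₃Al₂Si₃O₁₂: 0.75×54.938 + 2.25×55.845 + 2×26.982 + 3×28.085 + 12×15.999 = 497.062 g/mol.
Mass of Fe per formula unit: 2.25 × 55.845 = 125.651 g.
Weight fraction Fe = 125.651 / 497.062 = 0.2528.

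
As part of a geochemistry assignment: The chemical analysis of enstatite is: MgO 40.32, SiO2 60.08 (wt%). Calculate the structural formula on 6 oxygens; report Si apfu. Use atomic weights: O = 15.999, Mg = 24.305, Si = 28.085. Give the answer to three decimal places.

2.000 Si apfu

MgO: 40.32/40.304 = 1.00040 mol → 1.00040 mol Mg, 1.00040 mol O.
SiO2: 60.08/60.083 = 0.99995 mol → 0.99995 mol Si, 1.99990 mol O.
Total oxygen = 3.00030 mol. Normalization factor = 6/3.00030 = 1.99980.
Si per 6 O = 0.99995 × 1.99980 = 2.000.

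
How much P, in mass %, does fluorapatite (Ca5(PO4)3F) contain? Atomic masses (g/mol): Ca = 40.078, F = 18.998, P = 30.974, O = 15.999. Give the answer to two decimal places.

18.43 mass %

Formula mass = 5×40.078 + 3×30.974 + 12×15.999 + 1×18.998 = 504.298 g/mol, of which 92.922 g is P.
So P makes up 92.922/504.298 = 0.1843 of the mass, i.e. 18.43%.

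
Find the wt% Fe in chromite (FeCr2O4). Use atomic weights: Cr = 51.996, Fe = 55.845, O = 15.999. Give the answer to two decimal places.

M(FeCr2O4) = 223.833 g/mol.
Fe contributes 1 × 55.845 = 55.845 g per mole.
55.845/223.833 = 0.2495 → 24.95%.

24.95 mass %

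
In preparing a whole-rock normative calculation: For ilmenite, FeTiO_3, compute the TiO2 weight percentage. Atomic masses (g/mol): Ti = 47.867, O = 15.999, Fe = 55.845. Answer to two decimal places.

M(FeTiO_3) = 151.709 g/mol; M(TiO2) = 79.865 g/mol.
Moles TiO2 per formula unit = 1 Ti ÷ 1 = 1.0000.
TiO2 fraction = (1.0000 × 79.865) / 151.709 = 79.865/151.709 = 0.5264.

52.64 wt%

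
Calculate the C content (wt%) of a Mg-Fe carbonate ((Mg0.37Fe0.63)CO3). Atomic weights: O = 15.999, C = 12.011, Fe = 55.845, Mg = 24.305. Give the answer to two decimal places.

M((Mg0.37Fe0.63)CO3) = 104.183 g/mol.
C contributes 1 × 12.011 = 12.011 g per mole.
12.011/104.183 = 0.1153 → 11.53%.

11.53 wt%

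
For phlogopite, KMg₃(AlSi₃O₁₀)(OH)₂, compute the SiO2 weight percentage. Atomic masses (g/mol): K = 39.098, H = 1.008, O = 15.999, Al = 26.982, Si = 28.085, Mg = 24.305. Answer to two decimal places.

43.20 wt%

Formula mass = 417.254 g/mol.
3 Si → 3.0000 mol SiO2 per formula unit; M(SiO2) = 60.083, so SiO2 mass = 180.249 g.
180.249/417.254 × 100 = 43.20 wt%.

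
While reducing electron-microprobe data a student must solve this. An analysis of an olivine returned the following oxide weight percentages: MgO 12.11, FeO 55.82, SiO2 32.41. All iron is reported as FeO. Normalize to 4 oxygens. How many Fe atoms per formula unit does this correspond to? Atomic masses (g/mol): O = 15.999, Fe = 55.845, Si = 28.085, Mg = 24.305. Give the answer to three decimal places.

1.441 Fe apfu

MgO: 12.11/40.304 = 0.30047 mol → 0.30047 mol Mg, 0.30047 mol O.
FeO: 55.82/71.844 = 0.77696 mol → 0.77696 mol Fe, 0.77696 mol O.
SiO2: 32.41/60.083 = 0.53942 mol → 0.53942 mol Si, 1.07884 mol O.
Total oxygen = 2.15627 mol. Normalization factor = 4/2.15627 = 1.85506.
Fe per 4 O = 0.77696 × 1.85506 = 1.441.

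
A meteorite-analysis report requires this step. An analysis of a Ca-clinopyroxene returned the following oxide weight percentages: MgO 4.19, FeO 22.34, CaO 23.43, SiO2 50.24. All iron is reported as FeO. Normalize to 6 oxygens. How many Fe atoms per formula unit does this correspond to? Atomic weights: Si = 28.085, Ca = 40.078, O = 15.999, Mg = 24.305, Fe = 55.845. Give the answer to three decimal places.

0.745 Fe apfu

MgO: 4.19/40.304 = 0.10396 mol → 0.10396 mol Mg, 0.10396 mol O.
FeO: 22.34/71.844 = 0.31095 mol → 0.31095 mol Fe, 0.31095 mol O.
CaO: 23.43/56.077 = 0.41782 mol → 0.41782 mol Ca, 0.41782 mol O.
SiO2: 50.24/60.083 = 0.83618 mol → 0.83618 mol Si, 1.67236 mol O.
Total oxygen = 2.50509 mol. Normalization factor = 6/2.50509 = 2.39512.
Fe per 6 O = 0.31095 × 2.39512 = 0.745.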